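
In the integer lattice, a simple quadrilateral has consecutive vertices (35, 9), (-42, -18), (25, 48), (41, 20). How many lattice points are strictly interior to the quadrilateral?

Using the shoelace formula, 2A = |[35·(-18) − (-42)·9] + [(-42)·48 − 25·(-18)] + [25·20 − 41·48] + [41·9 − 35·20]| = 3617, so the area is 3617/2.
Along each edge there are gcd(|Δx|,|Δy|)+1 lattice points, so counting each shared vertex once the boundary has gcd(77,27) + gcd(67,66) + gcd(16,28) + gcd(6,11) = 1+1+4+1 = 7.
Pick's theorem gives I = A − B/2 + 1 = 3617/2 − 7/2 + 1 = 1806.

1806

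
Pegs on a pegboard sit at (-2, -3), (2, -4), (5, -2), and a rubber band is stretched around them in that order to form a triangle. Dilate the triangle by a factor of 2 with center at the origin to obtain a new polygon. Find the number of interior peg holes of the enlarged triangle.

20

By the shoelace formula, twice the signed area is |[(-2)·(-4) − 2·(-3)] + [2·(-2) − 5·(-4)] + [5·(-3) − (-2)·(-2)]| = 11, so the area is 11/2.
The number of boundary lattice points is Σ gcd(|Δx|,|Δy|) = gcd(4,1) + gcd(3,2) + gcd(7,1) = 1+1+1 = 3.
Scaling by 2 multiplies the area by 2² = 4 (so the new area is 22) and multiplies the boundary lattice-point count by 2, giving 6.
By Pick's theorem, the interior count of the dilated polygon is 22 − 6/2 + 1 = 20.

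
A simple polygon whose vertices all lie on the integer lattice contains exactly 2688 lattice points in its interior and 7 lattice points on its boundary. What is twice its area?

5381

Pick's theorem states A = I + B/2 − 1, so A = 2688 + 7/2 − 1 = 5381/2.
Hence 2A = 5381.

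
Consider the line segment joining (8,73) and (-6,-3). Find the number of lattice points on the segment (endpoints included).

The number of lattice points on a segment between lattice points is gcd(|Δx|,|Δy|) + 1 = gcd(14,76) + 1 = 2 + 1 = 3.

3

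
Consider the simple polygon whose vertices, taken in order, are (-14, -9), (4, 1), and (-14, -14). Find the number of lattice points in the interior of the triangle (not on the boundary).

Using the shoelace formula, 2A = |[(-14)·1 − 4·(-9)] + [4·(-14) − (-14)·1] + [(-14)·(-9) − (-14)·(-14)]| = 90, so the area is 45.
The number of boundary lattice points is Σ gcd(|Δx|,|Δy|) = gcd(18,10) + gcd(18,15) + gcd(0,5) = 2+3+5 = 10.
By Pick's theorem A = I + B/2 − 1, so I = 45 − 10/2 + 1 = 41.

41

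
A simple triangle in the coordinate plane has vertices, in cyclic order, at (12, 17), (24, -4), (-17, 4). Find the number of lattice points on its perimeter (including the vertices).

The number of boundary lattice points is Σ gcd(|Δx|,|Δy|) = gcd(12,21) + gcd(41,8) + gcd(29,13) = 3+1+1 = 5.

5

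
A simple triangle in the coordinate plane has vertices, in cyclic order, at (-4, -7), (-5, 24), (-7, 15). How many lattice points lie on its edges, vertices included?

Along each edge there are gcd(|Δx|,|Δy|)+1 lattice points, so counting each shared vertex once the boundary has gcd(1,31) + gcd(2,9) + gcd(3,22) = 1+1+1 = 3.

3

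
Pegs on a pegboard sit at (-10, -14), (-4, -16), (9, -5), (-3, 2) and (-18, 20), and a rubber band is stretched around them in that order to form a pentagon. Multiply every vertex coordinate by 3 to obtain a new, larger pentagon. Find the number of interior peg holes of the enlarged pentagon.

By the shoelace formula, twice the signed area is |((-10)·(-16) − (-4)·(-14)) + ((-4)·(-5) − 9·(-16)) + (9·2 − (-3)·(-5)) + ((-3)·20 − (-18)·2) + ((-18)·(-14) − (-10)·20)| = 699, so the area is 699/2.
Summing gcd(|Δx|,|Δy|) over the edges gives the boundary count: gcd(6,2) + gcd(13,11) + gcd(12,7) + gcd(15,18) + gcd(8,34) = 2+1+1+3+2 = 9.
Scaling by 3 multiplies the area by 3² = 9 (so the new area is 6291/2) and multiplies the boundary lattice-point count by 3, giving 27.
By Pick's theorem, the interior count of the dilated polygon is 6291/2 − 27/2 + 1 = 3133.

3133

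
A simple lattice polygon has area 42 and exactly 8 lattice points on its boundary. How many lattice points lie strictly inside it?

Pick's theorem A = I + B/2 − 1 rearranges to I = A − B/2 + 1 = 42 − 8/2 + 1 = 39.

39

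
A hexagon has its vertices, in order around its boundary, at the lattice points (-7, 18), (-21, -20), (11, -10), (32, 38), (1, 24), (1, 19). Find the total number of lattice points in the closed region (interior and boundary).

1289

The shoelace formula gives twice the area as |[(-7)·(-20) − (-21)·18] + [(-21)·(-10) − 11·(-20)] + [11·38 − 32·(-10)] + [32·24 − 1·38] + [1·19 − 1·24] + [1·18 − (-7)·19]| = 2562, so the area is 1281.
Along each edge there are gcd(|Δx|,|Δy|)+1 lattice points, so counting each shared vertex once the boundary has gcd(14,38) + gcd(32,10) + gcd(21,48) + gcd(31,14) + gcd(0,5) + gcd(8,1) = 2+2+3+1+5+1 = 14.
Pick's theorem gives I = A − B/2 + 1 = 1281 − 14/2 + 1 = 1275, so the closed region contains I + B = 1275 + 14 = 1289 lattice points.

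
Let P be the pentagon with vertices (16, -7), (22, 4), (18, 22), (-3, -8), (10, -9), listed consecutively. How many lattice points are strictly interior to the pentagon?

The shoelace formula gives twice the area as |(16·4 − 22·(-7)) + (22·22 − 18·4) + (18·(-8) − (-3)·22) + ((-3)·(-9) − 10·(-8)) + (10·(-7) − 16·(-9))| = 733, so the area is 733/2.
Along each edge there are gcd(|Δx|,|Δy|)+1 lattice points, so counting each shared vertex once the boundary has gcd(6,11) + gcd(4,18) + gcd(21,30) + gcd(13,1) + gcd(6,2) = 1+2+3+1+2 = 9.
Pick's theorem gives I = A − B/2 + 1 = 733/2 − 9/2 + 1 = 363.

363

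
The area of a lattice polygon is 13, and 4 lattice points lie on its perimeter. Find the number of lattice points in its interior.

From Pick's theorem, I = A − B/2 + 1 = 13 − 4/2 + 1 = 12.

12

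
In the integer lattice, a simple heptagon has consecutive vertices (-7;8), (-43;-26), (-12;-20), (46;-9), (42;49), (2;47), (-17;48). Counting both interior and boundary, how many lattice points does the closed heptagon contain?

By the shoelace formula, twice the signed area is |[(-7)·(-26) − (-43)·8] + [(-43)·(-20) − (-12)·(-26)] + [(-12)·(-9) − 46·(-20)] + [46·49 − 42·(-9)] + [42·47 − 2·49] + [2·48 − (-17)·47] + [(-17)·8 − (-7)·48]| = 7705, so the area is 7705/2.
Summing gcd(|Δx|,|Δy|) over the edges gives the boundary count: gcd(36,34) + gcd(31,6) + gcd(58,11) + gcd(4,58) + gcd(40,2) + gcd(19,1) + gcd(10,40) = 2+1+1+2+2+1+10 = 19.
Pick's theorem gives I = A − B/2 + 1 = 7705/2 − 19/2 + 1 = 3844, so the closed region contains I + B = 3844 + 19 = 3863 lattice points.

3863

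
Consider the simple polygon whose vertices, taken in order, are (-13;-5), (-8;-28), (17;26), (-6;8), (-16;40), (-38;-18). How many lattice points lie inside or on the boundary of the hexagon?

By the shoelace formula, twice the signed area is |((-13)·(-28) − (-8)·(-5)) + ((-8)·26 − 17·(-28)) + (17·8 − (-6)·26) + ((-6)·40 − (-16)·8) + ((-16)·(-18) − (-38)·40) + ((-38)·(-5) − (-13)·(-18))| = 2536, so the area is 1268.
Along each edge there are gcd(|Δx|,|Δy|)+1 lattice points, so counting each shared vertex once the boundary has gcd(5,23) + gcd(25,54) + gcd(23,18) + gcd(10,32) + gcd(22,58) + gcd(25,13) = 1+1+1+2+2+1 = 8.
Pick's theorem gives I = A − B/2 + 1 = 1268 − 8/2 + 1 = 1265, so the closed region contains I + B = 1265 + 8 = 1273 lattice points.

1273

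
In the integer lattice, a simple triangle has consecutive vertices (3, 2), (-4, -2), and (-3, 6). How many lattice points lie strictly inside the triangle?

By the shoelace formula, twice the signed area is |[3·(-2) − (-4)·2] + [(-4)·6 − (-3)·(-2)] + [(-3)·2 − 3·6]| = 52, so the area is 26.
Along each edge there are gcd(|Δx|,|Δy|)+1 lattice points, so counting each shared vertex once the boundary has gcd(7,4) + gcd(1,8) + gcd(6,4) = 1+1+2 = 4.
By Pick's theorem A = I + B/2 − 1, so I = 26 − 4/2 + 1 = 25.

25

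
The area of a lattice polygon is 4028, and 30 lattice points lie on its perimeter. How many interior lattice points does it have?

From Pick's theorem, I = A − B/2 + 1 = 4028 − 30/2 + 1 = 4014.

4014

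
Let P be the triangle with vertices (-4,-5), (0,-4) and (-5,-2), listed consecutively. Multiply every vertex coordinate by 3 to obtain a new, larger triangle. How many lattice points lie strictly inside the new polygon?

55

The shoelace formula gives twice the area as |((-4)·(-4) − 0·(-5)) + (0·(-2) − (-5)·(-4)) + ((-5)·(-5) − (-4)·(-2))| = 13, so the area is 13/2.
The number of boundary lattice points is Σ gcd(|Δx|,|Δy|) = gcd(4,1) + gcd(5,2) + gcd(1,3) = 1+1+1 = 3.
Scaling by 3 multiplies the area by 3² = 9 (so the new area is 58.5) and multiplies the boundary lattice-point count by 3, giving 9.
By Pick's theorem, the interior count of the dilated polygon is 58.5 − 9/2 + 1 = 55.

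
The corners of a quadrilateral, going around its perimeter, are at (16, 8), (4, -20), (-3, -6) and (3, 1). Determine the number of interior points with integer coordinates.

201

The shoelace formula gives twice the area as |(16·(-20) − 4·8) + (4·(-6) − (-3)·(-20)) + ((-3)·1 − 3·(-6)) + (3·8 − 16·1)| = 413, so the area is 413/2.
Along each edge there are gcd(|Δx|,|Δy|)+1 lattice points, so counting each shared vertex once the boundary has gcd(12,28) + gcd(7,14) + gcd(6,7) + gcd(13,7) = 4+7+1+1 = 13.
Pick's theorem gives I = A − B/2 + 1 = 413/2 − 13/2 + 1 = 201.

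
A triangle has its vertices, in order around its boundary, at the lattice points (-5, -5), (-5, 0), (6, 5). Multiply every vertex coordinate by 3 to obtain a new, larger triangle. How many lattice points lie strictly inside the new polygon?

By the shoelace formula, twice the signed area is |[(-5)·0 − (-5)·(-5)] + [(-5)·5 − 6·0] + [6·(-5) − (-5)·5]| = 55, so the area is 27.5.
Summing gcd(|Δx|,|Δy|) over the edges gives the boundary count: gcd(0,5) + gcd(11,5) + gcd(11,10) = 5+1+1 = 7.
Scaling by 3 multiplies the area by 3² = 9 (so the new area is 247.5) and multiplies the boundary lattice-point count by 3, giving 21.
By Pick's theorem, the interior count of the dilated polygon is 247.5 − 21/2 + 1 = 238.

238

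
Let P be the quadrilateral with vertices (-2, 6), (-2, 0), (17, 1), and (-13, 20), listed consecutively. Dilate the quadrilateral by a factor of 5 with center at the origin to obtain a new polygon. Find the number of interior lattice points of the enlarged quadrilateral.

The shoelace formula gives twice the area as |((-2)·0 − (-2)·6) + ((-2)·1 − 17·0) + (17·20 − (-13)·1) + ((-13)·6 − (-2)·20)| = 325, so the area is 162.5.
Summing gcd(|Δx|,|Δy|) over the edges gives the boundary count: gcd(0,6) + gcd(19,1) + gcd(30,19) + gcd(11,14) = 6+1+1+1 = 9.
Scaling by 5 multiplies the area by 5² = 25 (so the new area is 8125/2) and multiplies the boundary lattice-point count by 5, giving 45.
By Pick's theorem, the interior count of the dilated polygon is 8125/2 − 45/2 + 1 = 4041.

4041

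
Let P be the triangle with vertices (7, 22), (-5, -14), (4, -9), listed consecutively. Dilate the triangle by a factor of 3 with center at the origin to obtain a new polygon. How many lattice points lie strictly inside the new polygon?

By the shoelace formula, twice the signed area is |[7·(-14) − (-5)·22] + [(-5)·(-9) − 4·(-14)] + [4·22 − 7·(-9)]| = 264, so the area is 132.
Summing gcd(|Δx|,|Δy|) over the edges gives the boundary count: gcd(12,36) + gcd(9,5) + gcd(3,31) = 12+1+1 = 14.
Scaling by 3 multiplies the area by 3² = 9 (so the new area is 1188) and multiplies the boundary lattice-point count by 3, giving 42.
By Pick's theorem, the interior count of the dilated polygon is 1188 − 42/2 + 1 = 1168.

1168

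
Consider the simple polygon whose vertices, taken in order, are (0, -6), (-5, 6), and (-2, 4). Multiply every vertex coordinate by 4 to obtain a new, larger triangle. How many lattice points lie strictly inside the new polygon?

By the shoelace formula, twice the signed area is |[0·6 − (-5)·(-6)] + [(-5)·4 − (-2)·6] + [(-2)·(-6) − 0·4]| = 26, so the area is 13.
The number of boundary lattice points is Σ gcd(|Δx|,|Δy|) = gcd(5,12) + gcd(3,2) + gcd(2,10) = 1+1+2 = 4.
Scaling by 4 multiplies the area by 4² = 16 (so the new area is 208) and multiplies the boundary lattice-point count by 4, giving 16.
By Pick's theorem, the interior count of the dilated polygon is 208 − 16/2 + 1 = 201.

201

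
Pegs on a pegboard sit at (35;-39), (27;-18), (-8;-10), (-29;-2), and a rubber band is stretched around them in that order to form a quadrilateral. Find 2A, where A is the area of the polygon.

936

The shoelace formula gives twice the area as |(35·(-18) − 27·(-39)) + (27·(-10) − (-8)·(-18)) + ((-8)·(-2) − (-29)·(-10)) + ((-29)·(-39) − 35·(-2))| = 936, so the area is 468.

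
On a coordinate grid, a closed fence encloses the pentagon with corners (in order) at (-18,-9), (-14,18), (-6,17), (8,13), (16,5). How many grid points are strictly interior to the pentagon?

The shoelace formula gives twice the area as |[(-18)·18 − (-14)·(-9)] + [(-14)·17 − (-6)·18] + [(-6)·13 − 8·17] + [8·5 − 16·13] + [16·(-9) − (-18)·5]| = 1016, so the area is 508.
Summing gcd(|Δx|,|Δy|) over the edges gives the boundary count: gcd(4,27) + gcd(8,1) + gcd(14,4) + gcd(8,8) + gcd(34,14) = 1+1+2+8+2 = 14.
By Pick's theorem A = I + B/2 − 1, so I = 508 − 14/2 + 1 = 502.

502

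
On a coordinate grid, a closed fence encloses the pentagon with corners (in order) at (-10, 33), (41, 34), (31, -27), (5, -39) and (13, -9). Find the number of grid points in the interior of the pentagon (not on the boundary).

2061

The shoelace formula gives twice the area as |((-10)·34 − 41·33) + (41·(-27) − 31·34) + (31·(-39) − 5·(-27)) + (5·(-9) − 13·(-39)) + (13·33 − (-10)·(-9))| = 4127, so the area is 2063.5.
Along each edge there are gcd(|Δx|,|Δy|)+1 lattice points, so counting each shared vertex once the boundary has gcd(51,1) + gcd(10,61) + gcd(26,12) + gcd(8,30) + gcd(23,42) = 1+1+2+2+1 = 7.
By Pick's theorem A = I + B/2 − 1, so I = 2063.5 − 7/2 + 1 = 2061.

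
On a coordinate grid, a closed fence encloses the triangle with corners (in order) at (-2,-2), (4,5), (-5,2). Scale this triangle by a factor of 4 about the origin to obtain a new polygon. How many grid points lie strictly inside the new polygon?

By the shoelace formula, twice the signed area is |[(-2)·5 − 4·(-2)] + [4·2 − (-5)·5] + [(-5)·(-2) − (-2)·2]| = 45, so the area is 22.5.
Summing gcd(|Δx|,|Δy|) over the edges gives the boundary count: gcd(6,7) + gcd(9,3) + gcd(3,4) = 1+3+1 = 5.
Scaling by 4 multiplies the area by 4² = 16 (so the new area is 360) and multiplies the boundary lattice-point count by 4, giving 20.
By Pick's theorem, the interior count of the dilated polygon is 360 − 20/2 + 1 = 351.

351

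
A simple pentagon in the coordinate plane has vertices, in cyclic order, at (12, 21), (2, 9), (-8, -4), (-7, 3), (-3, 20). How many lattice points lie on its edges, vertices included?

Summing gcd(|Δx|,|Δy|) over the edges gives the boundary count: gcd(10,12) + gcd(10,13) + gcd(1,7) + gcd(4,17) + gcd(15,1) = 2+1+1+1+1 = 6.

6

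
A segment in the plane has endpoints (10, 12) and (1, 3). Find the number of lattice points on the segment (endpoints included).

The number of lattice points on a segment between lattice points is gcd(|Δx|,|Δy|) + 1 = gcd(9,9) + 1 = 9 + 1 = 10.

10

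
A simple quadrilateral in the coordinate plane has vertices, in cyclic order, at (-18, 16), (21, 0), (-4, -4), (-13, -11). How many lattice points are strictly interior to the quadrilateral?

416

The shoelace formula gives twice the area as |((-18)·0 − 21·16) + (21·(-4) − (-4)·0) + ((-4)·(-11) − (-13)·(-4)) + ((-13)·16 − (-18)·(-11))| = 834, so the area is 417.
Summing gcd(|Δx|,|Δy|) over the edges gives the boundary count: gcd(39,16) + gcd(25,4) + gcd(9,7) + gcd(5,27) = 1+1+1+1 = 4.
Pick's theorem gives I = A − B/2 + 1 = 417 − 4/2 + 1 = 416.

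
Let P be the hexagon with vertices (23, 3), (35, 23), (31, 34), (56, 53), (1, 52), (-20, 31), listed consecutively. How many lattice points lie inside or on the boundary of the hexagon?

1914

Using the shoelace formula, 2A = |[23·23 − 35·3] + [35·34 − 31·23] + [31·53 − 56·34] + [56·52 − 1·53] + [1·31 − (-20)·52] + [(-20)·3 − 23·31]| = 3797, so the area is 3797/2.
Summing gcd(|Δx|,|Δy|) over the edges gives the boundary count: gcd(12,20) + gcd(4,11) + gcd(25,19) + gcd(55,1) + gcd(21,21) + gcd(43,28) = 4+1+1+1+21+1 = 29.
Pick's theorem gives I = A − B/2 + 1 = 3797/2 − 29/2 + 1 = 1885, so the closed region contains I + B = 1885 + 29 = 1914 lattice points.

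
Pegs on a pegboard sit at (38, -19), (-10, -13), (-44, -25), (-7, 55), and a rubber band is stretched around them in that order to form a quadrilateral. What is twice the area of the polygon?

5558

By the shoelace formula, twice the signed area is |(38·(-13) − (-10)·(-19)) + ((-10)·(-25) − (-44)·(-13)) + ((-44)·55 − (-7)·(-25)) + ((-7)·(-19) − 38·55)| = 5558, so the area is 2779.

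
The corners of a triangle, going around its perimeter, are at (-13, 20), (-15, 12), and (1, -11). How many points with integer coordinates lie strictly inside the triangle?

Using the shoelace formula, 2A = |[(-13)·12 − (-15)·20] + [(-15)·(-11) − 1·12] + [1·20 − (-13)·(-11)]| = 174, so the area is 87.
Summing gcd(|Δx|,|Δy|) over the edges gives the boundary count: gcd(2,8) + gcd(16,23) + gcd(14,31) = 2+1+1 = 4.
By Pick's theorem A = I + B/2 − 1, so I = 87 − 4/2 + 1 = 86.

86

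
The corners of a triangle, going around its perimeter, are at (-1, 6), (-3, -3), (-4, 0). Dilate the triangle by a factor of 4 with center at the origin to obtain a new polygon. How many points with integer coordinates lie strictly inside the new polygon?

111

The shoelace formula gives twice the area as |[(-1)·(-3) − (-3)·6] + [(-3)·0 − (-4)·(-3)] + [(-4)·6 − (-1)·0]| = 15, so the area is 7.5.
Summing gcd(|Δx|,|Δy|) over the edges gives the boundary count: gcd(2,9) + gcd(1,3) + gcd(3,6) = 1+1+3 = 5.
Scaling by 4 multiplies the area by 4² = 16 (so the new area is 120) and multiplies the boundary lattice-point count by 4, giving 20.
By Pick's theorem, the interior count of the dilated polygon is 120 − 20/2 + 1 = 111.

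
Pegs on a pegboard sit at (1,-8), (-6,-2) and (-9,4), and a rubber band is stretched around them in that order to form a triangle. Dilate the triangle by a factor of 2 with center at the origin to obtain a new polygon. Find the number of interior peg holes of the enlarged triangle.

By the shoelace formula, twice the signed area is |(1·(-2) − (-6)·(-8)) + ((-6)·4 − (-9)·(-2)) + ((-9)·(-8) − 1·4)| = 24, so the area is 12.
Summing gcd(|Δx|,|Δy|) over the edges gives the boundary count: gcd(7,6) + gcd(3,6) + gcd(10,12) = 1+3+2 = 6.
Scaling by 2 multiplies the area by 2² = 4 (so the new area is 48) and multiplies the boundary lattice-point count by 2, giving 12.
By Pick's theorem, the interior count of the dilated polygon is 48 − 12/2 + 1 = 43.

43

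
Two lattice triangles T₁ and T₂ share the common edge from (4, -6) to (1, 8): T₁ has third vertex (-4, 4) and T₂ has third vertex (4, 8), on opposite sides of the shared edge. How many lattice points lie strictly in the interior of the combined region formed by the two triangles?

53

The union is the simple quadrilateral with vertices (4, -6), (-4, 4), (1, 8), (4, 8) in order.
By the shoelace formula, twice the signed area is |[4·4 − (-4)·(-6)] + [(-4)·8 − 1·4] + [1·8 − 4·8] + [4·(-6) − 4·8]| = 124, so the area is 62.
Along each edge there are gcd(|Δx|,|Δy|)+1 lattice points, so counting each shared vertex once the boundary has gcd(8,10) + gcd(5,4) + gcd(3,0) + gcd(0,14) = 2+1+3+14 = 20.
By Pick's theorem I = A − B/2 + 1 = 62 − 20/2 + 1 = 53.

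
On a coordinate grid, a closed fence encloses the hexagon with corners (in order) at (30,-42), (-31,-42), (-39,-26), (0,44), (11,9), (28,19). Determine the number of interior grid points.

3656

By the shoelace formula, twice the signed area is |[30·(-42) − (-31)·(-42)] + [(-31)·(-26) − (-39)·(-42)] + [(-39)·44 − 0·(-26)] + [0·9 − 11·44] + [11·19 − 28·9] + [28·(-42) − 30·19]| = 7383, so the area is 7383/2.
Along each edge there are gcd(|Δx|,|Δy|)+1 lattice points, so counting each shared vertex once the boundary has gcd(61,0) + gcd(8,16) + gcd(39,70) + gcd(11,35) + gcd(17,10) + gcd(2,61) = 61+8+1+1+1+1 = 73.
Pick's theorem gives I = A − B/2 + 1 = 7383/2 − 73/2 + 1 = 3656.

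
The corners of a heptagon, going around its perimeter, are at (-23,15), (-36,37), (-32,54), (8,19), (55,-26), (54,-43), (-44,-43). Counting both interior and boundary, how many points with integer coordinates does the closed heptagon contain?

5149

By the shoelace formula, twice the signed area is |[(-23)·37 − (-36)·15] + [(-36)·54 − (-32)·37] + [(-32)·19 − 8·54] + [8·(-26) − 55·19] + [55·(-43) − 54·(-26)] + [54·(-43) − (-44)·(-43)] + [(-44)·15 − (-23)·(-43)]| = 10188, so the area is 5094.
Summing gcd(|Δx|,|Δy|) over the edges gives the boundary count: gcd(13,22) + gcd(4,17) + gcd(40,35) + gcd(47,45) + gcd(1,17) + gcd(98,0) + gcd(21,58) = 1+1+5+1+1+98+1 = 108.
Pick's theorem gives I = A − B/2 + 1 = 5094 − 108/2 + 1 = 5041, so the closed region contains I + B = 5041 + 108 = 5149 lattice points.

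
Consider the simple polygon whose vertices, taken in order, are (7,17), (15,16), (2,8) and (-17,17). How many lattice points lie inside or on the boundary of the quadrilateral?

By the shoelace formula, twice the signed area is |[7·16 − 15·17] + [15·8 − 2·16] + [2·17 − (-17)·8] + [(-17)·17 − 7·17]| = 293, so the area is 293/2.
Summing gcd(|Δx|,|Δy|) over the edges gives the boundary count: gcd(8,1) + gcd(13,8) + gcd(19,9) + gcd(24,0) = 1+1+1+24 = 27.
Pick's theorem gives I = A − B/2 + 1 = 293/2 − 27/2 + 1 = 134, so the closed region contains I + B = 134 + 27 = 161 lattice points.

161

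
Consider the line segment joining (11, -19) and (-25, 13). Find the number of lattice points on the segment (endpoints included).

5

The number of lattice points on a segment between lattice points is gcd(|Δx|,|Δy|) + 1 = gcd(36,32) + 1 = 4 + 1 = 5.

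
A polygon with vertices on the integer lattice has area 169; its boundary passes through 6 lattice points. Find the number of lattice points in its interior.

From Pick's theorem, I = A − B/2 + 1 = 169 − 6/2 + 1 = 167.

167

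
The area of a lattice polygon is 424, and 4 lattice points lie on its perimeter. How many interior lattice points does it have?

423

Pick's theorem A = I + B/2 − 1 rearranges to I = A − B/2 + 1 = 424 − 4/2 + 1 = 423.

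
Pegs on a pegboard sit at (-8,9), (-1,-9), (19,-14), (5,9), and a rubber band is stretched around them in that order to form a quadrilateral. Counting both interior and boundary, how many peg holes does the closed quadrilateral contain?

Using the shoelace formula, 2A = |((-8)·(-9) − (-1)·9) + ((-1)·(-14) − 19·(-9)) + (19·9 − 5·(-14)) + (5·9 − (-8)·9)| = 624, so the area is 312.
Summing gcd(|Δx|,|Δy|) over the edges gives the boundary count: gcd(7,18) + gcd(20,5) + gcd(14,23) + gcd(13,0) = 1+5+1+13 = 20.
Pick's theorem gives I = A − B/2 + 1 = 312 − 20/2 + 1 = 303, so the closed region contains I + B = 303 + 20 = 323 lattice points.

323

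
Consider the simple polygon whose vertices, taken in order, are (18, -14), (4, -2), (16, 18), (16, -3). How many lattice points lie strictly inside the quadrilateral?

By the shoelace formula, twice the signed area is |[18·(-2) − 4·(-14)] + [4·18 − 16·(-2)] + [16·(-3) − 16·18] + [16·(-14) − 18·(-3)]| = 382, so the area is 191.
Along each edge there are gcd(|Δx|,|Δy|)+1 lattice points, so counting each shared vertex once the boundary has gcd(14,12) + gcd(12,20) + gcd(0,21) + gcd(2,11) = 2+4+21+1 = 28.
By Pick's theorem A = I + B/2 − 1, so I = 191 − 28/2 + 1 = 178.

178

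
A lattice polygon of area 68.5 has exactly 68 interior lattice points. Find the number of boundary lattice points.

Pick's theorem gives A = I + B/2 − 1, so B = 2(A − I + 1) = 2(68.5 − 68 + 1) = 3.

3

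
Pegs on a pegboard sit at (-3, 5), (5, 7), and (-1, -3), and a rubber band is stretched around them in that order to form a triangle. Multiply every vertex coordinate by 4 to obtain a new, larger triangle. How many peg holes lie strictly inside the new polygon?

533

The shoelace formula gives twice the area as |[(-3)·7 − 5·5] + [5·(-3) − (-1)·7] + [(-1)·5 − (-3)·(-3)]| = 68, so the area is 34.
The number of boundary lattice points is Σ gcd(|Δx|,|Δy|) = gcd(8,2) + gcd(6,10) + gcd(2,8) = 2+2+2 = 6.
Scaling by 4 multiplies the area by 4² = 16 (so the new area is 544) and multiplies the boundary lattice-point count by 4, giving 24.
By Pick's theorem, the interior count of the dilated polygon is 544 − 24/2 + 1 = 533.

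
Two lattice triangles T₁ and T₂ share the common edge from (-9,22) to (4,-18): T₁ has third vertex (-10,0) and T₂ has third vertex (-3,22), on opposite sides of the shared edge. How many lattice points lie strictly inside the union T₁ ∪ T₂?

The union is the simple quadrilateral with vertices (-9,22), (-10,0), (4,-18), (-3,22) in order.
The shoelace formula gives twice the area as |((-9)·0 − (-10)·22) + ((-10)·(-18) − 4·0) + (4·22 − (-3)·(-18)) + ((-3)·22 − (-9)·22)| = 566, so the area is 283.
Summing gcd(|Δx|,|Δy|) over the edges gives the boundary count: gcd(1,22) + gcd(14,18) + gcd(7,40) + gcd(6,0) = 1+2+1+6 = 10.
By Pick's theorem I = A − B/2 + 1 = 283 − 10/2 + 1 = 279.

279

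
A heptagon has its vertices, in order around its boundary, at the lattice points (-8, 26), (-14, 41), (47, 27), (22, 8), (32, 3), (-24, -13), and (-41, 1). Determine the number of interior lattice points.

2309

Using the shoelace formula, 2A = |[(-8)·41 − (-14)·26] + [(-14)·27 − 47·41] + [47·8 − 22·27] + [22·3 − 32·8] + [32·(-13) − (-24)·3] + [(-24)·1 − (-41)·(-13)] + [(-41)·26 − (-8)·1]| = 4636, so the area is 2318.
Summing gcd(|Δx|,|Δy|) over the edges gives the boundary count: gcd(6,15) + gcd(61,14) + gcd(25,19) + gcd(10,5) + gcd(56,16) + gcd(17,14) + gcd(33,25) = 3+1+1+5+8+1+1 = 20.
Pick's theorem gives I = A − B/2 + 1 = 2318 − 20/2 + 1 = 2309.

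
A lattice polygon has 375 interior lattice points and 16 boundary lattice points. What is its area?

Pick's theorem states A = I + B/2 − 1, so A = 375 + 16/2 − 1 = 382.

382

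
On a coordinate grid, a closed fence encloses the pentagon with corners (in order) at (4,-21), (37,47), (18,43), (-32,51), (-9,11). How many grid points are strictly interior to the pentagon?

Using the shoelace formula, 2A = |(4·47 − 37·(-21)) + (37·43 − 18·47) + (18·51 − (-32)·43) + ((-32)·11 − (-9)·51) + ((-9)·(-21) − 4·11)| = 4256, so the area is 2128.
Along each edge there are gcd(|Δx|,|Δy|)+1 lattice points, so counting each shared vertex once the boundary has gcd(33,68) + gcd(19,4) + gcd(50,8) + gcd(23,40) + gcd(13,32) = 1+1+2+1+1 = 6.
Pick's theorem gives I = A − B/2 + 1 = 2128 − 6/2 + 1 = 2126.

2126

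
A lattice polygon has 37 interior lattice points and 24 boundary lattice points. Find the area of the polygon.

Pick's theorem states A = I + B/2 − 1, so A = 37 + 24/2 − 1 = 48.

48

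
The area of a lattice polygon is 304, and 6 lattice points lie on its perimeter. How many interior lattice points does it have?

Pick's theorem A = I + B/2 − 1 rearranges to I = A − B/2 + 1 = 304 − 6/2 + 1 = 302.

302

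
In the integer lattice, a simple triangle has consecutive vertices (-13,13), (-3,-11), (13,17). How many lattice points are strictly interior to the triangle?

By the shoelace formula, twice the signed area is |[(-13)·(-11) − (-3)·13] + [(-3)·17 − 13·(-11)] + [13·13 − (-13)·17]| = 664, so the area is 332.
Summing gcd(|Δx|,|Δy|) over the edges gives the boundary count: gcd(10,24) + gcd(16,28) + gcd(26,4) = 2+4+2 = 8.
Pick's theorem gives I = A − B/2 + 1 = 332 − 8/2 + 1 = 329.

329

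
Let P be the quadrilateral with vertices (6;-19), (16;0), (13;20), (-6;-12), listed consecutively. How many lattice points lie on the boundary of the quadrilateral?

Summing gcd(|Δx|,|Δy|) over the edges gives the boundary count: gcd(10,19) + gcd(3,20) + gcd(19,32) + gcd(12,7) = 1+1+1+1 = 4.

4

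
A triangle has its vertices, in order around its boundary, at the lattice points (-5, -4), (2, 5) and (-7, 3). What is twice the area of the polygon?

Using the shoelace formula, 2A = |[(-5)·5 − 2·(-4)] + [2·3 − (-7)·5] + [(-7)·(-4) − (-5)·3]| = 67, so the area is 67/2.

67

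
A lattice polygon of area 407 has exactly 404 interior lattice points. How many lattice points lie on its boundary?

8

Pick's theorem gives A = I + B/2 − 1, so B = 2(A − I + 1) = 2(407 − 404 + 1) = 8.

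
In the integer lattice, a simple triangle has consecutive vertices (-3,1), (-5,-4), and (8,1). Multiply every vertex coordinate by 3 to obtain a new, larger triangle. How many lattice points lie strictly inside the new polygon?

229

The shoelace formula gives twice the area as |[(-3)·(-4) − (-5)·1] + [(-5)·1 − 8·(-4)] + [8·1 − (-3)·1]| = 55, so the area is 55/2.
Along each edge there are gcd(|Δx|,|Δy|)+1 lattice points, so counting each shared vertex once the boundary has gcd(2,5) + gcd(13,5) + gcd(11,0) = 1+1+11 = 13.
Scaling by 3 multiplies the area by 3² = 9 (so the new area is 495/2) and multiplies the boundary lattice-point count by 3, giving 39.
By Pick's theorem, the interior count of the dilated polygon is 495/2 − 39/2 + 1 = 229.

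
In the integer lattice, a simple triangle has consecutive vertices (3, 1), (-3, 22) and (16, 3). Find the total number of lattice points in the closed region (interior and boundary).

155

By the shoelace formula, twice the signed area is |[3·22 − (-3)·1] + [(-3)·3 − 16·22] + [16·1 − 3·3]| = 285, so the area is 142.5.
The number of boundary lattice points is Σ gcd(|Δx|,|Δy|) = gcd(6,21) + gcd(19,19) + gcd(13,2) = 3+19+1 = 23.
Pick's theorem gives I = A − B/2 + 1 = 142.5 − 23/2 + 1 = 132, so the closed region contains I + B = 132 + 23 = 155 lattice points.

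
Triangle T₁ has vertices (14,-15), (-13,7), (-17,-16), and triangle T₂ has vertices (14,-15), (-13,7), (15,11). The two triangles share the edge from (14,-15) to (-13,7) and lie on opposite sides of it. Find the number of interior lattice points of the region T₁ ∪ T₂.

714

The union is the simple quadrilateral with vertices (14,-15), (-17,-16), (-13,7), (15,11) in order.
The shoelace formula gives twice the area as |(14·(-16) − (-17)·(-15)) + ((-17)·7 − (-13)·(-16)) + ((-13)·11 − 15·7) + (15·(-15) − 14·11)| = 1433, so the area is 1433/2.
The number of boundary lattice points is Σ gcd(|Δx|,|Δy|) = gcd(31,1) + gcd(4,23) + gcd(28,4) + gcd(1,26) = 1+1+4+1 = 7.
By Pick's theorem I = A − B/2 + 1 = 1433/2 − 7/2 + 1 = 714.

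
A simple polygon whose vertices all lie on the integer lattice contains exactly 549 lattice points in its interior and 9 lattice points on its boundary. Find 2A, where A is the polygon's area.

Pick's theorem states A = I + B/2 − 1, so A = 549 + 9/2 − 1 = 1105/2.
Hence 2A = 1105.

1105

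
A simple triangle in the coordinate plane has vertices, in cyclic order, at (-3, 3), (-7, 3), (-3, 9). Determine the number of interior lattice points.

7

Using the shoelace formula, 2A = |((-3)·3 − (-7)·3) + ((-7)·9 − (-3)·3) + ((-3)·3 − (-3)·9)| = 24, so the area is 12.
Summing gcd(|Δx|,|Δy|) over the edges gives the boundary count: gcd(4,0) + gcd(4,6) + gcd(0,6) = 4+2+6 = 12.
Pick's theorem gives I = A − B/2 + 1 = 12 − 12/2 + 1 = 7.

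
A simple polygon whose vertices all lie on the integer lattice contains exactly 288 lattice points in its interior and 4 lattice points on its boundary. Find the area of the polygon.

289

By Pick's theorem, A = I + B/2 − 1 = 288 + 4/2 − 1 = 289.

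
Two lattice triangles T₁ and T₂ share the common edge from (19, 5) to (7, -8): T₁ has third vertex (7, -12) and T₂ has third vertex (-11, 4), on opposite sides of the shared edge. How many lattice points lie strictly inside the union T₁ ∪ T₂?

The union is the simple quadrilateral with vertices (19, 5), (7, -12), (7, -8), (-11, 4) in order.
Using the shoelace formula, 2A = |(19·(-12) − 7·5) + (7·(-8) − 7·(-12)) + (7·4 − (-11)·(-8)) + ((-11)·5 − 19·4)| = 426, so the area is 213.
The number of boundary lattice points is Σ gcd(|Δx|,|Δy|) = gcd(12,17) + gcd(0,4) + gcd(18,12) + gcd(30,1) = 1+4+6+1 = 12.
By Pick's theorem I = A − B/2 + 1 = 213 − 12/2 + 1 = 208.

208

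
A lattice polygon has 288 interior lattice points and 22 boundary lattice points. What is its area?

298

Pick's theorem states A = I + B/2 − 1, so A = 288 + 22/2 − 1 = 298.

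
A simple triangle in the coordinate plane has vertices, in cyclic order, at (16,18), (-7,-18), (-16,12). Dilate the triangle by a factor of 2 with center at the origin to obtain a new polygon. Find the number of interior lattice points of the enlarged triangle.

The shoelace formula gives twice the area as |(16·(-18) − (-7)·18) + ((-7)·12 − (-16)·(-18)) + ((-16)·18 − 16·12)| = 1014, so the area is 507.
The number of boundary lattice points is Σ gcd(|Δx|,|Δy|) = gcd(23,36) + gcd(9,30) + gcd(32,6) = 1+3+2 = 6.
Scaling by 2 multiplies the area by 2² = 4 (so the new area is 2028) and multiplies the boundary lattice-point count by 2, giving 12.
By Pick's theorem, the interior count of the dilated polygon is 2028 − 12/2 + 1 = 2023.

2023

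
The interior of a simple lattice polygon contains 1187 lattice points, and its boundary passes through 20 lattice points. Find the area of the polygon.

1196

By Pick's theorem, A = I + B/2 − 1 = 1187 + 20/2 − 1 = 1196.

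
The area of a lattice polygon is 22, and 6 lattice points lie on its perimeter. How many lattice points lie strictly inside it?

20

From Pick's theorem, I = A − B/2 + 1 = 22 − 6/2 + 1 = 20.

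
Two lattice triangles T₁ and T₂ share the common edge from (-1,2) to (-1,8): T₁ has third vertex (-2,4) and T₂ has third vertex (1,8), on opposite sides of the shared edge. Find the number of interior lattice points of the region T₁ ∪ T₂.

The union is the simple quadrilateral with vertices (-1,2), (-2,4), (-1,8), (1,8) in order.
Using the shoelace formula, 2A = |[(-1)·4 − (-2)·2] + [(-2)·8 − (-1)·4] + [(-1)·8 − 1·8] + [1·2 − (-1)·8]| = 18, so the area is 9.
The number of boundary lattice points is Σ gcd(|Δx|,|Δy|) = gcd(1,2) + gcd(1,4) + gcd(2,0) + gcd(2,6) = 1+1+2+2 = 6.
By Pick's theorem I = A − B/2 + 1 = 9 − 6/2 + 1 = 7.

7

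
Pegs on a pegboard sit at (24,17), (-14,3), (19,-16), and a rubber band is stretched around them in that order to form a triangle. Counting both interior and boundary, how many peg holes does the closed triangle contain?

By the shoelace formula, twice the signed area is |(24·3 − (-14)·17) + ((-14)·(-16) − 19·3) + (19·17 − 24·(-16))| = 1184, so the area is 592.
Summing gcd(|Δx|,|Δy|) over the edges gives the boundary count: gcd(38,14) + gcd(33,19) + gcd(5,33) = 2+1+1 = 4.
Pick's theorem gives I = A − B/2 + 1 = 592 − 4/2 + 1 = 591, so the closed region contains I + B = 591 + 4 = 595 lattice points.

595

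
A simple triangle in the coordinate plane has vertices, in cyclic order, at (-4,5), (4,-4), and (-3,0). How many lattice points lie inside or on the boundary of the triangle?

The shoelace formula gives twice the area as |[(-4)·(-4) − 4·5] + [4·0 − (-3)·(-4)] + [(-3)·5 − (-4)·0]| = 31, so the area is 15.5.
Along each edge there are gcd(|Δx|,|Δy|)+1 lattice points, so counting each shared vertex once the boundary has gcd(8,9) + gcd(7,4) + gcd(1,5) = 1+1+1 = 3.
Pick's theorem gives I = A − B/2 + 1 = 15.5 − 3/2 + 1 = 15, so the closed region contains I + B = 15 + 3 = 18 lattice points.

18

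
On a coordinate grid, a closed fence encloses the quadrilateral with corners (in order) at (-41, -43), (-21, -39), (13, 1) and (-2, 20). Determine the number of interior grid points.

The shoelace formula gives twice the area as |((-41)·(-39) − (-21)·(-43)) + ((-21)·1 − 13·(-39)) + (13·20 − (-2)·1) + ((-2)·(-43) − (-41)·20)| = 2350, so the area is 1175.
The number of boundary lattice points is Σ gcd(|Δx|,|Δy|) = gcd(20,4) + gcd(34,40) + gcd(15,19) + gcd(39,63) = 4+2+1+3 = 10.
Pick's theorem gives I = A − B/2 + 1 = 1175 − 10/2 + 1 = 1171.

1171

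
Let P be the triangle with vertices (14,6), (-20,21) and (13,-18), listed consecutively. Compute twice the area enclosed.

By the shoelace formula, twice the signed area is |[14·21 − (-20)·6] + [(-20)·(-18) − 13·21] + [13·6 − 14·(-18)]| = 831, so the area is 831/2.

831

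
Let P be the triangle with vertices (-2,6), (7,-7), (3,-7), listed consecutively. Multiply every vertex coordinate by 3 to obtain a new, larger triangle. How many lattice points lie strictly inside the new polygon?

Using the shoelace formula, 2A = |[(-2)·(-7) − 7·6] + [7·(-7) − 3·(-7)] + [3·6 − (-2)·(-7)]| = 52, so the area is 26.
The number of boundary lattice points is Σ gcd(|Δx|,|Δy|) = gcd(9,13) + gcd(4,0) + gcd(5,13) = 1+4+1 = 6.
Scaling by 3 multiplies the area by 3² = 9 (so the new area is 234) and multiplies the boundary lattice-point count by 3, giving 18.
By Pick's theorem, the interior count of the dilated polygon is 234 − 18/2 + 1 = 226.

226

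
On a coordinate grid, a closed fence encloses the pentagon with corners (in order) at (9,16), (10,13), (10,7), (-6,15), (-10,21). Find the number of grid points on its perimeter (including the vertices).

18

The number of boundary lattice points is Σ gcd(|Δx|,|Δy|) = gcd(1,3) + gcd(0,6) + gcd(16,8) + gcd(4,6) + gcd(19,5) = 1+6+8+2+1 = 18.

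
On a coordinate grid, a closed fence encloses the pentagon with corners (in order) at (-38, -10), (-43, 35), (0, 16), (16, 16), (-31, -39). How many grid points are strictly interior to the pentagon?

By the shoelace formula, twice the signed area is |[(-38)·35 − (-43)·(-10)] + [(-43)·16 − 0·35] + [0·16 − 16·16] + [16·(-39) − (-31)·16] + [(-31)·(-10) − (-38)·(-39)]| = 4004, so the area is 2002.
Summing gcd(|Δx|,|Δy|) over the edges gives the boundary count: gcd(5,45) + gcd(43,19) + gcd(16,0) + gcd(47,55) + gcd(7,29) = 5+1+16+1+1 = 24.
Pick's theorem gives I = A − B/2 + 1 = 2002 − 24/2 + 1 = 1991.

1991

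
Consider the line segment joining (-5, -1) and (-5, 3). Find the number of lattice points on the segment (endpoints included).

5

The number of lattice points on a segment between lattice points is gcd(|Δx|,|Δy|) + 1 = gcd(0,4) + 1 = 4 + 1 = 5.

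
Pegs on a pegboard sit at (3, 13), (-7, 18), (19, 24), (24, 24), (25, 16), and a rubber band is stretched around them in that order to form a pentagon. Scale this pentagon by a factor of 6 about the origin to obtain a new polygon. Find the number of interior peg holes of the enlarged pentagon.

The shoelace formula gives twice the area as |(3·18 − (-7)·13) + ((-7)·24 − 19·18) + (19·24 − 24·24) + (24·16 − 25·24) + (25·13 − 3·16)| = 424, so the area is 212.
Along each edge there are gcd(|Δx|,|Δy|)+1 lattice points, so counting each shared vertex once the boundary has gcd(10,5) + gcd(26,6) + gcd(5,0) + gcd(1,8) + gcd(22,3) = 5+2+5+1+1 = 14.
Scaling by 6 multiplies the area by 6² = 36 (so the new area is 7632) and multiplies the boundary lattice-point count by 6, giving 84.
By Pick's theorem, the interior count of the dilated polygon is 7632 − 84/2 + 1 = 7591.

7591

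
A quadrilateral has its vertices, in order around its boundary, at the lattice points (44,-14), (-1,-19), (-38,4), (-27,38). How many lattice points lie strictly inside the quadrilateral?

2100

Using the shoelace formula, 2A = |[44·(-19) − (-1)·(-14)] + [(-1)·4 − (-38)·(-19)] + [(-38)·38 − (-27)·4] + [(-27)·(-14) − 44·38]| = 4206, so the area is 2103.
The number of boundary lattice points is Σ gcd(|Δx|,|Δy|) = gcd(45,5) + gcd(37,23) + gcd(11,34) + gcd(71,52) = 5+1+1+1 = 8.
By Pick's theorem A = I + B/2 − 1, so I = 2103 − 8/2 + 1 = 2100.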